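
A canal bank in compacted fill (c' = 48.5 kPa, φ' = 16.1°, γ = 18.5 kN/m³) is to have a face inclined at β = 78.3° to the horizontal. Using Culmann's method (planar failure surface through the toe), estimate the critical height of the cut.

H_c = 18.49 m

Culmann's analysis gives the critical failure plane at α_cr = (β + φ')/2 = (78.3 + 16.1)/2 = 47.2°, and the critical height
H_c = (4c'/γ) · sinβ cosφ' / [1 − cos(β − φ')]
    = (4·48.5/18.5) · sin78.3°·cos16.1° / [1 − cos(62.2°)]
    = 10.486 · 0.9792·0.9608 / [1 − 0.4664]
    = 10.486 · 0.9408 / 0.5336
    = 18.49 m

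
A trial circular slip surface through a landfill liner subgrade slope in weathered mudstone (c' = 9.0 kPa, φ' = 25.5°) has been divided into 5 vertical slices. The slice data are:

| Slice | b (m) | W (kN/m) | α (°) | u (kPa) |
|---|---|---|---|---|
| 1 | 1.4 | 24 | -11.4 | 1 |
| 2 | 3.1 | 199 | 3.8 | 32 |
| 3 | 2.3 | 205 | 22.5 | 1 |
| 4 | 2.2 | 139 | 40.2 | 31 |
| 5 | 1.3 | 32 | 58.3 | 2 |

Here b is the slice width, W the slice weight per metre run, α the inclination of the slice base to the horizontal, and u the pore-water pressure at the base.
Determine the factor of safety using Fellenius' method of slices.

FS = 1.33

Ordinary method of slices: FS = Σ[c'·Δl_i + (W_i cosα_i − u_i·Δl_i)·tanφ'] / Σ W_i sinα_i, with Δl_i = b_i / cosα_i.
Slice 1: Δl = 1.4/cos(-11.4°) = 1.428 m; N'_1 = 24·cos(-11.4°) − 1·1.428 = 22.1; c'Δl = 12.85; W sinα = -4.7
Slice 2: Δl = 3.1/cos3.8° = 3.107 m; N'_2 = 199·cos3.8° − 32·3.107 = 99.1; c'Δl = 27.96; W sinα = 13.2
Slice 3: Δl = 2.3/cos22.5° = 2.490 m; N'_3 = 205·cos22.5° − 1·2.490 = 186.9; c'Δl = 22.41; W sinα = 78.5
Slice 4: Δl = 2.2/cos40.2° = 2.880 m; N'_4 = 139·cos40.2° − 31·2.880 = 16.9; c'Δl = 25.92; W sinα = 89.7
Slice 5: Δl = 1.3/cos58.3° = 2.474 m; N'_5 = 32·cos58.3° − 2·2.474 = 11.9; c'Δl = 22.27; W sinα = 27.2
Σc'Δl = 111.4 kN/m; ΣN' = 336.9 kN/m; ΣW sinα = 203.8 kN/m
Resisting = 111.4 + 336.9·tan25.5° = 111.4 + 160.7 = 272.1 kN/m
FS = 272.1 / 203.8 = 1.335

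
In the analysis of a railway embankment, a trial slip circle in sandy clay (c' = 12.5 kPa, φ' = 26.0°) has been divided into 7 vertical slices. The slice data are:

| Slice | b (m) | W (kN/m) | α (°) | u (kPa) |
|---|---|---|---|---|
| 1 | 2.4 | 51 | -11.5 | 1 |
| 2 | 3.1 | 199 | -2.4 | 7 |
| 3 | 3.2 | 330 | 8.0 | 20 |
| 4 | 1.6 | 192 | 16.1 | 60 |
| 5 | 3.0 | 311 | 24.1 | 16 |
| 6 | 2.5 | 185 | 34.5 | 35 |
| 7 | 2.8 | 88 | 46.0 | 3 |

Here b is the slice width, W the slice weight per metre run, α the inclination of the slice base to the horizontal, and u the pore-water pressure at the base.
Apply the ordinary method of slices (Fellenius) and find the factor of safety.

Ordinary method of slices: FS = Σ[c'·Δl_i + (W_i cosα_i − u_i·Δl_i)·tanφ'] / Σ W_i sinα_i, with Δl_i = b_i / cosα_i.
Slice 1: Δl = 2.4/cos(-11.5°) = 2.449 m; N'_1 = 51·cos(-11.5°) − 1·2.449 = 47.5; c'Δl = 30.61; W sinα = -10.2
Slice 2: Δl = 3.1/cos(-2.4°) = 3.103 m; N'_2 = 199·cos(-2.4°) − 7·3.103 = 177.1; c'Δl = 38.78; W sinα = -8.3
Slice 3: Δl = 3.2/cos8.0° = 3.231 m; N'_3 = 330·cos8.0° − 20·3.231 = 262.2; c'Δl = 40.39; W sinα = 45.9
Slice 4: Δl = 1.6/cos16.1° = 1.665 m; N'_4 = 192·cos16.1° − 60·1.665 = 84.6; c'Δl = 20.82; W sinα = 53.2
Slice 5: Δl = 3.0/cos24.1° = 3.286 m; N'_5 = 311·cos24.1° − 16·3.286 = 231.3; c'Δl = 41.08; W sinα = 127.0
Slice 6: Δl = 2.5/cos34.5° = 3.034 m; N'_6 = 185·cos34.5° − 35·3.034 = 46.3; c'Δl = 37.92; W sinα = 104.8
Slice 7: Δl = 2.8/cos46.0° = 4.031 m; N'_7 = 88·cos46.0° − 3·4.031 = 49.0; c'Δl = 50.38; W sinα = 63.3
Σc'Δl = 260.0 kN/m; ΣN' = 898.0 kN/m; ΣW sinα = 375.7 kN/m
Resisting = 260.0 + 898.0·tan26.0° = 260.0 + 438.0 = 698.0 kN/m
FS = 698.0 / 375.7 = 1.858

FS = 1.86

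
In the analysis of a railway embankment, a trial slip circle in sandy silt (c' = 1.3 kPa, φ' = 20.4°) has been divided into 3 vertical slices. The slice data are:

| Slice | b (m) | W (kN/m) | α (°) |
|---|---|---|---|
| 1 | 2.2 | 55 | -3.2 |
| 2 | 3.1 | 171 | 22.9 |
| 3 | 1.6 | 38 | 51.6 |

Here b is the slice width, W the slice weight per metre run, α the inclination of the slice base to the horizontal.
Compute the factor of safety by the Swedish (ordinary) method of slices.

Ordinary method of slices: FS = Σ[c'·Δl_i + (W_i cosα_i)·tanφ'] / Σ W_i sinα_i, with Δl_i = b_i / cosα_i.
Slice 1: Δl = 2.2/cos(-3.2°) = 2.203 m; N'_1 = 55·cos(-3.2°) = 54.9; c'Δl = 2.86; W sinα = -3.1
Slice 2: Δl = 3.1/cos22.9° = 3.365 m; N'_2 = 171·cos22.9° = 157.5; c'Δl = 4.37; W sinα = 66.5
Slice 3: Δl = 1.6/cos51.6° = 2.576 m; N'_3 = 38·cos51.6° = 23.6; c'Δl = 3.35; W sinα = 29.8
Σc'Δl = 10.6 kN/m; ΣN' = 236.0 kN/m; ΣW sinα = 93.3 kN/m
Resisting = 10.6 + 236.0·tan20.4° = 10.6 + 87.8 = 98.4 kN/m
FS = 98.4 / 93.3 = 1.055

FS = 1.05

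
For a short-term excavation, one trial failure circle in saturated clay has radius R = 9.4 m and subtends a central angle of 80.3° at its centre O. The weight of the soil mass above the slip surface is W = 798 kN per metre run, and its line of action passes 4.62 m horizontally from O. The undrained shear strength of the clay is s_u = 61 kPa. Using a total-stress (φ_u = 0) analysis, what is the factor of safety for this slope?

FS = 2.05

Taking moments about the centre O, the resisting moment is provided by the undrained shear strength acting along the arc:
Arc length L_a = R·θ = 9.4·(80.3°·π/180) = 9.4·1.4015 = 13.17 m
M_R = s_u·L_a·R = 61·13.17·9.4 = 7554.0 kN·m/m
M_D = W·d = 798·4.62 = 3686.8 kN·m/m
FS = M_R / M_D = 7554.0 / 3686.8 = 2.049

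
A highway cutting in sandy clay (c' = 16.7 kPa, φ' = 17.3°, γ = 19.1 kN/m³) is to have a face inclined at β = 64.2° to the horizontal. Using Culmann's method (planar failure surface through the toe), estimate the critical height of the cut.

H_c = 9.49 m

Culmann's analysis gives the critical failure plane at α_cr = (β + φ')/2 = (64.2 + 17.3)/2 = 40.8°, and the critical height
H_c = (4c'/γ) · sinβ cosφ' / [1 − cos(β − φ')]
    = (4·16.7/19.1) · sin64.2°·cos17.3° / [1 − cos(46.9°)]
    = 3.497 · 0.9003·0.9548 / [1 − 0.6833]
    = 3.497 · 0.8596 / 0.3167
    = 9.49 m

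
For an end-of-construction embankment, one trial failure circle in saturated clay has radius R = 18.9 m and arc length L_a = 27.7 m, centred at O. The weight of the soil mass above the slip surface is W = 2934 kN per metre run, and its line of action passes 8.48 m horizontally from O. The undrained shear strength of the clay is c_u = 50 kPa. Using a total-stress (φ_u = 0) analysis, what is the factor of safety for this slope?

Taking moments about the centre O, the resisting moment is provided by the undrained shear strength acting along the arc:
M_R = c_u·L_a·R = 50·27.70·18.9 = 26176.5 kN·m/m
M_D = W·d = 2934·8.48 = 24880.3 kN·m/m
FS = M_R / M_D = 26176.5 / 24880.3 = 1.052

FS = 1.05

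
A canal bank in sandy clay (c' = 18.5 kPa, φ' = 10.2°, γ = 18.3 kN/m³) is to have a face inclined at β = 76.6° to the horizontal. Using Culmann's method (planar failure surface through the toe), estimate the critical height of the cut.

H_c = 6.46 m

Culmann's analysis gives the critical failure plane at α_cr = (β + φ')/2 = (76.6 + 10.2)/2 = 43.4°, and the critical height
H_c = (4c'/γ) · sinβ cosφ' / [1 − cos(β − φ')]
    = (4·18.5/18.3) · sin76.6°·cos10.2° / [1 − cos(66.4°)]
    = 4.044 · 0.9728·0.9842 / [1 − 0.4003]
    = 4.044 · 0.9574 / 0.5997
    = 6.46 m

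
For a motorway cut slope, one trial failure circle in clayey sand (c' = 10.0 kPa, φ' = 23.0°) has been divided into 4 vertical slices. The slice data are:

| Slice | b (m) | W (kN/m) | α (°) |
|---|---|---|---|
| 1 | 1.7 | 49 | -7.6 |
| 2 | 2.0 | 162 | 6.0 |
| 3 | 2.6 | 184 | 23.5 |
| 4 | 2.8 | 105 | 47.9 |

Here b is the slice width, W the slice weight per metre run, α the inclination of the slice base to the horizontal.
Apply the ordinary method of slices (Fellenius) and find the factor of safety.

Ordinary method of slices: FS = Σ[c'·Δl_i + (W_i cosα_i)·tanφ'] / Σ W_i sinα_i, with Δl_i = b_i / cosα_i.
Slice 1: Δl = 1.7/cos(-7.6°) = 1.715 m; N'_1 = 49·cos(-7.6°) = 48.6; c'Δl = 17.15; W sinα = -6.5
Slice 2: Δl = 2.0/cos6.0° = 2.011 m; N'_2 = 162·cos6.0° = 161.1; c'Δl = 20.11; W sinα = 16.9
Slice 3: Δl = 2.6/cos23.5° = 2.835 m; N'_3 = 184·cos23.5° = 168.7; c'Δl = 28.35; W sinα = 73.4
Slice 4: Δl = 2.8/cos47.9° = 4.176 m; N'_4 = 105·cos47.9° = 70.4; c'Δl = 41.76; W sinα = 77.9
Σc'Δl = 107.4 kN/m; ΣN' = 448.8 kN/m; ΣW sinα = 161.7 kN/m
Resisting = 107.4 + 448.8·tan23.0° = 107.4 + 190.5 = 297.9 kN/m
FS = 297.9 / 161.7 = 1.842

FS = 1.84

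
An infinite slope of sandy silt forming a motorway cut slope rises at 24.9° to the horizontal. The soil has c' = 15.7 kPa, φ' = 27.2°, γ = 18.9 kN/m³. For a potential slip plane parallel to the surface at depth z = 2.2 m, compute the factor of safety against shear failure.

FS = 2.10

For an infinite slope with a slip plane parallel to the surface (no pore pressure): FS = [c' + γz cos²β tanφ'] / [γz sinβ cosβ].
γz = 18.9·2.2 = 41.58 kN/m²
Numerator = 15.7 + 41.58·cos²24.9°·tan27.2° = 15.7 + 41.58·0.8227·0.5139 = 33.281 kPa
Denominator = 41.58·sin24.9°·cos24.9° = 41.58·0.4210·0.9070 = 15.879 kPa
FS = 33.281 / 15.879 = 2.096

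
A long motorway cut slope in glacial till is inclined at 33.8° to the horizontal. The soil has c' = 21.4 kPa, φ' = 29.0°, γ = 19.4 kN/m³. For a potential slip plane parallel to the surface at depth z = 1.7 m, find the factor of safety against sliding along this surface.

For an infinite slope with a slip plane parallel to the surface (no pore pressure): FS = [c' + γz cos²β tanφ'] / [γz sinβ cosβ].
γz = 19.4·1.7 = 32.98 kN/m²
Numerator = 21.4 + 32.98·cos²33.8°·tan29.0° = 21.4 + 32.98·0.6905·0.5543 = 34.024 kPa
Denominator = 32.98·sin33.8°·cos33.8° = 32.98·0.5563·0.8310 = 15.246 kPa
FS = 34.024 / 15.246 = 2.232

FS = 2.23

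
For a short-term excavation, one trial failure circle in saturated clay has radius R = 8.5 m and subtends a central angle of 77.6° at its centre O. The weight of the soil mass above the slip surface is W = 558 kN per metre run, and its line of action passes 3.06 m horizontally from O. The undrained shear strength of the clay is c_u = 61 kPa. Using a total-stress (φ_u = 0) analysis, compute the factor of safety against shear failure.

FS = 3.50

Taking moments about the centre O, the resisting moment is provided by the undrained shear strength acting along the arc:
Arc length L_a = R·θ = 8.5·(77.6°·π/180) = 8.5·1.3544 = 11.51 m
M_R = c_u·L_a·R = 61·11.51·8.5 = 5969.1 kN·m/m
M_D = W·d = 558·3.06 = 1707.5 kN·m/m
FS = M_R / M_D = 5969.1 / 1707.5 = 3.496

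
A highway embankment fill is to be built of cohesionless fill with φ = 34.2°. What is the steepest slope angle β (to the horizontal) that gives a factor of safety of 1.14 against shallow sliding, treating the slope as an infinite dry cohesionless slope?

For an infinite dry cohesionless slope FS = tanφ/tanβ, so tanβ = tanφ / FS.
tanβ = tan34.2° / 1.14 = 0.6796 / 1.14 = 0.5961
β = arctan(0.5961) = 30.80°

β = 30.8°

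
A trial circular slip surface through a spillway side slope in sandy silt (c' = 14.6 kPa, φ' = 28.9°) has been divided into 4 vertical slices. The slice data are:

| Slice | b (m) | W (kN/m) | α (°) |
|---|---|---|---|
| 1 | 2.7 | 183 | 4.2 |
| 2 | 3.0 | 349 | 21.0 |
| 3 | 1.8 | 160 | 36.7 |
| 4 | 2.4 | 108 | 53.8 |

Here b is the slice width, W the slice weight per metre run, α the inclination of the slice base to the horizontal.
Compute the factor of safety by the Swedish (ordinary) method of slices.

Ordinary method of slices: FS = Σ[c'·Δl_i + (W_i cosα_i)·tanφ'] / Σ W_i sinα_i, with Δl_i = b_i / cosα_i.
Slice 1: Δl = 2.7/cos4.2° = 2.707 m; N'_1 = 183·cos4.2° = 182.5; c'Δl = 39.53; W sinα = 13.4
Slice 2: Δl = 3.0/cos21.0° = 3.213 m; N'_2 = 349·cos21.0° = 325.8; c'Δl = 46.92; W sinα = 125.1
Slice 3: Δl = 1.8/cos36.7° = 2.245 m; N'_3 = 160·cos36.7° = 128.3; c'Δl = 32.78; W sinα = 95.6
Slice 4: Δl = 2.4/cos53.8° = 4.064 m; N'_4 = 108·cos53.8° = 63.8; c'Δl = 59.33; W sinα = 87.2
Σc'Δl = 178.5 kN/m; ΣN' = 700.4 kN/m; ΣW sinα = 321.2 kN/m
Resisting = 178.5 + 700.4·tan28.9° = 178.5 + 386.6 = 565.2 kN/m
FS = 565.2 / 321.2 = 1.759

FS = 1.76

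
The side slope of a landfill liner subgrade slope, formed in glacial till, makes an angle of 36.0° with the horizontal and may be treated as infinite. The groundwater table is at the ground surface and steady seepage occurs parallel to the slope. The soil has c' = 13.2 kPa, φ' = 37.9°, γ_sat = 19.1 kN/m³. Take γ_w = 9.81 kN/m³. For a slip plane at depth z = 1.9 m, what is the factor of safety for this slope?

FS = 1.29

With seepage parallel to the slope and the water table at the surface, the effective normal stress on the slip plane uses the buoyant unit weight γ' = γ_sat − γ_w while the driving shear stress uses γ_sat:
FS = [c' + γ' z cos²β tanφ'] / [γ_sat z sinβ cosβ]
γ' = 19.1 − 9.81 = 9.29 kN/m³
Numerator = 13.2 + 9.29·1.9·cos²36.0°·tan37.9° = 13.2 + 9.29·1.9·0.6545·0.7785 = 22.194 kPa
Denominator = 19.1·1.9·sin36.0°·cos36.0° = 19.1·1.9·0.5878·0.8090 = 17.257 kPa
FS = 22.194 / 17.257 = 1.286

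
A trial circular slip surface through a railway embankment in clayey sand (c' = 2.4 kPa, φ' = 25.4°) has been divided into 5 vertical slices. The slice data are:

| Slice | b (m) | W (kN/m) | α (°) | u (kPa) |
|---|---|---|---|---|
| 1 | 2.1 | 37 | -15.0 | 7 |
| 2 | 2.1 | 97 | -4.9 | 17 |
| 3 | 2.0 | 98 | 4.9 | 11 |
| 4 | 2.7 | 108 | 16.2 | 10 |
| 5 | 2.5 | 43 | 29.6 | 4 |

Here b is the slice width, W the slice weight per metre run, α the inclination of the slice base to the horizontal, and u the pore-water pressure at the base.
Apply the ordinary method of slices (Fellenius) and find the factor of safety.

Ordinary method of slices: FS = Σ[c'·Δl_i + (W_i cosα_i − u_i·Δl_i)·tanφ'] / Σ W_i sinα_i, with Δl_i = b_i / cosα_i.
Slice 1: Δl = 2.1/cos(-15.0°) = 2.174 m; N'_1 = 37·cos(-15.0°) − 7·2.174 = 20.5; c'Δl = 5.22; W sinα = -9.6
Slice 2: Δl = 2.1/cos(-4.9°) = 2.108 m; N'_2 = 97·cos(-4.9°) − 17·2.108 = 60.8; c'Δl = 5.06; W sinα = -8.3
Slice 3: Δl = 2.0/cos4.9° = 2.007 m; N'_3 = 98·cos4.9° − 11·2.007 = 75.6; c'Δl = 4.82; W sinα = 8.4
Slice 4: Δl = 2.7/cos16.2° = 2.812 m; N'_4 = 108·cos16.2° − 10·2.812 = 75.6; c'Δl = 6.75; W sinα = 30.1
Slice 5: Δl = 2.5/cos29.6° = 2.875 m; N'_5 = 43·cos29.6° − 4·2.875 = 25.9; c'Δl = 6.90; W sinα = 21.2
Σc'Δl = 28.7 kN/m; ΣN' = 258.4 kN/m; ΣW sinα = 41.9 kN/m
Resisting = 28.7 + 258.4·tan25.4° = 28.7 + 122.7 = 151.4 kN/m
FS = 151.4 / 41.9 = 3.616

FS = 3.62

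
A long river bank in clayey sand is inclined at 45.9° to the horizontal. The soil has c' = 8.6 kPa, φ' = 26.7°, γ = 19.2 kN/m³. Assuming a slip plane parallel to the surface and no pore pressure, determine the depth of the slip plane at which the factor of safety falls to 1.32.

z = 1.08 m

Setting FS = 1.32 in FS = [c' + γz cos²β tanφ'] / [γz sinβ cosβ] and solving for z:
z = c' / [γ cosβ (FS·sinβ − cosβ·tanφ')]
  = 8.6 / [19.2·cos45.9°·(1.32·sin45.9° − cos45.9°·tan26.7°)]
  = 8.6 / [19.2·0.6959·(1.32·0.7181 − 0.6959·0.5029)]
  = 8.6 / 7.9891 = 1.076 m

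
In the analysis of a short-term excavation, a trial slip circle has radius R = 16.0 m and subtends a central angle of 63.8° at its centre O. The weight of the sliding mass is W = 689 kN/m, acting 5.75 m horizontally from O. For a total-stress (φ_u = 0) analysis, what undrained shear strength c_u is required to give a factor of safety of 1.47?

FS = c_u·L_a·R / (W·d), so c_u = FS·W·d / (L_a·R).
Arc length L_a = R·θ = 16.0·(63.8°·π/180) = 16.0·1.1135 = 17.82 m
c_u = 1.47·689·5.75 / (17.82·16.0) = 5823.8 / 285.06 = 20.43 kPa

c_u = 20.4 kPa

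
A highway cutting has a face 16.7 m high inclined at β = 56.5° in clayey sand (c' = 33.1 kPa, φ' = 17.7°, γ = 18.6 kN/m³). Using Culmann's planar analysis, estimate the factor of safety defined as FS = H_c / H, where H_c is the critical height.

FS = 1.53

H_c = (4c'/γ) · sinβ cosφ' / [1 − cos(β − φ')]
    = (4·33.1/18.6) · sin56.5°·cos17.7° / [1 − cos38.8°]
    = 7.118 · 0.7944 / 0.2207 = 25.63 m
FS = H_c / H = 25.63 / 16.7 = 1.535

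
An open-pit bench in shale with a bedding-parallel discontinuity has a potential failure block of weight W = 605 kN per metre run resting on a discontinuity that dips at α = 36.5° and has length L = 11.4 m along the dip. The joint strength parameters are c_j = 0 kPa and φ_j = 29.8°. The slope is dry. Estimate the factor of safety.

FS = 0.77

Resolving the block weight along and normal to the plane and applying the Mohr–Coulomb strength on the joint:
N' = W cosα = 605·cos36.5° = 486.3 kN/m
Driving force T = W sinα = 605·sin36.5° = 359.9 kN/m
Resisting force R = c_j·L + N'·tanφ_j = 0·11.4 + 486.3·tan29.8° = 0.0 + 278.5 = 278.5 kN/m
FS = R / T = 278.5 / 359.9 = 0.774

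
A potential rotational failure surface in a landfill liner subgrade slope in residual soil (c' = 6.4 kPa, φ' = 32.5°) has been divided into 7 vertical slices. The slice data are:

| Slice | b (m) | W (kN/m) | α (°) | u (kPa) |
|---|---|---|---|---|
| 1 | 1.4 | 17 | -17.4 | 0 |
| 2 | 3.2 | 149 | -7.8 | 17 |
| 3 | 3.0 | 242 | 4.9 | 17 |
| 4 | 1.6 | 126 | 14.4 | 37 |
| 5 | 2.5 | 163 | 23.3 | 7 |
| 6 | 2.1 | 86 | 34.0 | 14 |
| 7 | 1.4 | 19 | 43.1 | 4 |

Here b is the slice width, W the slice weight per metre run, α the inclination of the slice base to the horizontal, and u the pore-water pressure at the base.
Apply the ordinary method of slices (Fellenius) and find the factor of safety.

FS = 2.92

Ordinary method of slices: FS = Σ[c'·Δl_i + (W_i cosα_i − u_i·Δl_i)·tanφ'] / Σ W_i sinα_i, with Δl_i = b_i / cosα_i.
Slice 1: Δl = 1.4/cos(-17.4°) = 1.467 m; N'_1 = 17·cos(-17.4°) − 0·1.467 = 16.2; c'Δl = 9.39; W sinα = -5.1
Slice 2: Δl = 3.2/cos(-7.8°) = 3.230 m; N'_2 = 149·cos(-7.8°) − 17·3.230 = 92.7; c'Δl = 20.67; W sinα = -20.2
Slice 3: Δl = 3.0/cos4.9° = 3.011 m; N'_3 = 242·cos4.9° − 17·3.011 = 189.9; c'Δl = 19.27; W sinα = 20.7
Slice 4: Δl = 1.6/cos14.4° = 1.652 m; N'_4 = 126·cos14.4° − 37·1.652 = 60.9; c'Δl = 10.57; W sinα = 31.3
Slice 5: Δl = 2.5/cos23.3° = 2.722 m; N'_5 = 163·cos23.3° − 7·2.722 = 130.7; c'Δl = 17.42; W sinα = 64.5
Slice 6: Δl = 2.1/cos34.0° = 2.533 m; N'_6 = 86·cos34.0° − 14·2.533 = 35.8; c'Δl = 16.21; W sinα = 48.1
Slice 7: Δl = 1.4/cos43.1° = 1.917 m; N'_7 = 19·cos43.1° − 4·1.917 = 6.2; c'Δl = 12.27; W sinα = 13.0
Σc'Δl = 105.8 kN/m; ΣN' = 532.5 kN/m; ΣW sinα = 152.2 kN/m
Resisting = 105.8 + 532.5·tan32.5° = 105.8 + 339.2 = 445.0 kN/m
FS = 445.0 / 152.2 = 2.923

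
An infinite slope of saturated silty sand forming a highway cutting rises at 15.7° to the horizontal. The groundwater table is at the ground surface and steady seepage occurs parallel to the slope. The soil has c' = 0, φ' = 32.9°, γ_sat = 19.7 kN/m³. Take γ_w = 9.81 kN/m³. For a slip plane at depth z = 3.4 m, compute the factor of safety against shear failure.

FS = 1.16

With seepage parallel to the slope and the water table at the surface, the effective normal stress on the slip plane uses the buoyant unit weight γ' = γ_sat − γ_w while the driving shear stress uses γ_sat:
FS = [c' + γ' z cos²β tanφ'] / [γ_sat z sinβ cosβ]
(For c' = 0 this reduces to FS = (γ'/γ_sat)·tanφ'/tanβ.)
γ' = 19.7 − 9.81 = 9.89 kN/m³
Numerator = 0.0 + 9.89·3.4·cos²15.7°·tan32.9° = 0.0 + 9.89·3.4·0.9268·0.6469 = 20.161 kPa
Denominator = 19.7·3.4·sin15.7°·cos15.7° = 19.7·3.4·0.2706·0.9627 = 17.449 kPa
FS = 20.161 / 17.449 = 1.155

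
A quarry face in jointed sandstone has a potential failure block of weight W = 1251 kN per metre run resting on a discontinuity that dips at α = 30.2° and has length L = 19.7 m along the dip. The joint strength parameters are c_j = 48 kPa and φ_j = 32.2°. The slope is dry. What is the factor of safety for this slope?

FS = 2.58

Resolving the block weight along and normal to the plane and applying the Mohr–Coulomb strength on the joint:
N' = W cosα = 1251·cos30.2° = 1081.2 kN/m
Driving force T = W sinα = 1251·sin30.2° = 629.3 kN/m
Resisting force R = c_j·L + N'·tanφ_j = 48·19.7 + 1081.2·tan32.2° = 945.6 + 680.9 = 1626.5 kN/m
FS = R / T = 1626.5 / 629.3 = 2.585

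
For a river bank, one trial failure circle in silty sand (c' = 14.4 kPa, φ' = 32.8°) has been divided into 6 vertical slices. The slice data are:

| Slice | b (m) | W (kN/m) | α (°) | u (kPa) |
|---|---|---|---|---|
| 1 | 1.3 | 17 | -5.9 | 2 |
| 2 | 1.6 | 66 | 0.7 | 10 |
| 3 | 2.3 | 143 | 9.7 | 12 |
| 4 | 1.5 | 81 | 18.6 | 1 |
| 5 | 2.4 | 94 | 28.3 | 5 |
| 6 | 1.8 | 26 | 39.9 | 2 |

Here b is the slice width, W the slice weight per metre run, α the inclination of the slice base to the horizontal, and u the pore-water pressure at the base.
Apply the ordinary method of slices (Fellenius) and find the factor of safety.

Ordinary method of slices: FS = Σ[c'·Δl_i + (W_i cosα_i − u_i·Δl_i)·tanφ'] / Σ W_i sinα_i, with Δl_i = b_i / cosα_i.
Slice 1: Δl = 1.3/cos(-5.9°) = 1.307 m; N'_1 = 17·cos(-5.9°) − 2·1.307 = 14.3; c'Δl = 18.82; W sinα = -1.7
Slice 2: Δl = 1.6/cos0.7° = 1.600 m; N'_2 = 66·cos0.7° − 10·1.600 = 50.0; c'Δl = 23.04; W sinα = 0.8
Slice 3: Δl = 2.3/cos9.7° = 2.333 m; N'_3 = 143·cos9.7° − 12·2.333 = 113.0; c'Δl = 33.60; W sinα = 24.1
Slice 4: Δl = 1.5/cos18.6° = 1.583 m; N'_4 = 81·cos18.6° − 1·1.583 = 75.2; c'Δl = 22.79; W sinα = 25.8
Slice 5: Δl = 2.4/cos28.3° = 2.726 m; N'_5 = 94·cos28.3° − 5·2.726 = 69.1; c'Δl = 39.25; W sinα = 44.6
Slice 6: Δl = 1.8/cos39.9° = 2.346 m; N'_6 = 26·cos39.9° − 2·2.346 = 15.3; c'Δl = 33.79; W sinα = 16.7
Σc'Δl = 171.3 kN/m; ΣN' = 336.8 kN/m; ΣW sinα = 110.2 kN/m
Resisting = 171.3 + 336.8·tan32.8° = 171.3 + 217.1 = 388.4 kN/m
FS = 388.4 / 110.2 = 3.523

FS = 3.52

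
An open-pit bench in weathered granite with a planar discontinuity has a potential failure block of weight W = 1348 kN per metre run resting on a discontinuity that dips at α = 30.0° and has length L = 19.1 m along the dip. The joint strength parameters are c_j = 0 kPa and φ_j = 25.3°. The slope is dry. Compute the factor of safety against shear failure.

Resolving the block weight along and normal to the plane and applying the Mohr–Coulomb strength on the joint:
N' = W cosα = 1348·cos30.0° = 1167.4 kN/m
Driving force T = W sinα = 1348·sin30.0° = 674.0 kN/m
Resisting force R = c_j·L + N'·tanφ_j = 0·19.1 + 1167.4·tan25.3° = 0.0 + 551.8 = 551.8 kN/m
FS = R / T = 551.8 / 674.0 = 0.819

FS = 0.82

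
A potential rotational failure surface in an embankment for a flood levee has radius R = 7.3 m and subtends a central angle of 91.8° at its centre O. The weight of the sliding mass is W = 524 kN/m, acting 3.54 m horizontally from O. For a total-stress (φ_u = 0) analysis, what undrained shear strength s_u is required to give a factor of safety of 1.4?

s_u = 30.4 kPa

FS = s_u·L_a·R / (W·d), so s_u = FS·W·d / (L_a·R).
Arc length L_a = R·θ = 7.3·(91.8°·π/180) = 7.3·1.6022 = 11.70 m
s_u = 1.4·524·3.54 / (11.70·7.3) = 2596.9 / 85.38 = 30.42 kPa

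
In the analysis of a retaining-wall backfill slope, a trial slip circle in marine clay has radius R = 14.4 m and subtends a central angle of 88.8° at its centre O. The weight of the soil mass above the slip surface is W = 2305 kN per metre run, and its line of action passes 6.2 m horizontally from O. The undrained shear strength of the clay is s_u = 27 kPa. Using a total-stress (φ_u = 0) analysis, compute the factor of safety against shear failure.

Taking moments about the centre O, the resisting moment is provided by the undrained shear strength acting along the arc:
Arc length L_a = R·θ = 14.4·(88.8°·π/180) = 14.4·1.5499 = 22.32 m
M_R = s_u·L_a·R = 27·22.32·14.4 = 8677.2 kN·m/m
M_D = W·d = 2305·6.2 = 14291.0 kN·m/m
FS = M_R / M_D = 8677.2 / 14291.0 = 0.607

FS = 0.61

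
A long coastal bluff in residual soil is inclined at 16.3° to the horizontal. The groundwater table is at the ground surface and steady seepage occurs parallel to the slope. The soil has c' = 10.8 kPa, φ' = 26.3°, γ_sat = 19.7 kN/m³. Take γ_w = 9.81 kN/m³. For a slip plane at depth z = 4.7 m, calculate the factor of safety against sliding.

With seepage parallel to the slope and the water table at the surface, the effective normal stress on the slip plane uses the buoyant unit weight γ' = γ_sat − γ_w while the driving shear stress uses γ_sat:
FS = [c' + γ' z cos²β tanφ'] / [γ_sat z sinβ cosβ]
γ' = 19.7 − 9.81 = 9.89 kN/m³
Numerator = 10.8 + 9.89·4.7·cos²16.3°·tan26.3° = 10.8 + 9.89·4.7·0.9212·0.4942 = 31.964 kPa
Denominator = 19.7·4.7·sin16.3°·cos16.3° = 19.7·4.7·0.2807·0.9598 = 24.942 kPa
FS = 31.964 / 24.942 = 1.281

FS = 1.28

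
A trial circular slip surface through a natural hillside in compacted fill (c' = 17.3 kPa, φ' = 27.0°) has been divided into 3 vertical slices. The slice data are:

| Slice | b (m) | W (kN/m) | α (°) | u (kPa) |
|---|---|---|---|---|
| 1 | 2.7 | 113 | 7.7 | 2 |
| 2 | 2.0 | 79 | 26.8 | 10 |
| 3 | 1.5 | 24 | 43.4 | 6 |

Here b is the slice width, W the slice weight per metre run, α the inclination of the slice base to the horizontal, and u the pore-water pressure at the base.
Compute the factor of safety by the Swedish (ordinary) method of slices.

Ordinary method of slices: FS = Σ[c'·Δl_i + (W_i cosα_i − u_i·Δl_i)·tanφ'] / Σ W_i sinα_i, with Δl_i = b_i / cosα_i.
Slice 1: Δl = 2.7/cos7.7° = 2.725 m; N'_1 = 113·cos7.7° − 2·2.725 = 106.5; c'Δl = 47.14; W sinα = 15.1
Slice 2: Δl = 2.0/cos26.8° = 2.241 m; N'_2 = 79·cos26.8° − 10·2.241 = 48.1; c'Δl = 38.76; W sinα = 35.6
Slice 3: Δl = 1.5/cos43.4° = 2.064 m; N'_3 = 24·cos43.4° − 6·2.064 = 5.1; c'Δl = 35.72; W sinα = 16.5
Σc'Δl = 121.6 kN/m; ΣN' = 159.7 kN/m; ΣW sinα = 67.2 kN/m
Resisting = 121.6 + 159.7·tan27.0° = 121.6 + 81.4 = 203.0 kN/m
FS = 203.0 / 67.2 = 3.018

FS = 3.02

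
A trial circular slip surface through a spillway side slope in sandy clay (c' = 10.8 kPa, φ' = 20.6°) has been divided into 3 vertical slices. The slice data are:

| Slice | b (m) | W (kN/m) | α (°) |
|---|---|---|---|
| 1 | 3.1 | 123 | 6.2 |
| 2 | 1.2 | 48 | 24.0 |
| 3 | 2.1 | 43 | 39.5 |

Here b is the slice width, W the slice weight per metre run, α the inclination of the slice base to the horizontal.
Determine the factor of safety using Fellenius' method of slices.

Ordinary method of slices: FS = Σ[c'·Δl_i + (W_i cosα_i)·tanφ'] / Σ W_i sinα_i, with Δl_i = b_i / cosα_i.
Slice 1: Δl = 3.1/cos6.2° = 3.118 m; N'_1 = 123·cos6.2° = 122.3; c'Δl = 33.68; W sinα = 13.3
Slice 2: Δl = 1.2/cos24.0° = 1.314 m; N'_2 = 48·cos24.0° = 43.9; c'Δl = 14.19; W sinα = 19.5
Slice 3: Δl = 2.1/cos39.5° = 2.722 m; N'_3 = 43·cos39.5° = 33.2; c'Δl = 29.39; W sinα = 27.4
Σc'Δl = 77.3 kN/m; ΣN' = 199.3 kN/m; ΣW sinα = 60.2 kN/m
Resisting = 77.3 + 199.3·tan20.6° = 77.3 + 74.9 = 152.2 kN/m
FS = 152.2 / 60.2 = 2.530

FS = 2.53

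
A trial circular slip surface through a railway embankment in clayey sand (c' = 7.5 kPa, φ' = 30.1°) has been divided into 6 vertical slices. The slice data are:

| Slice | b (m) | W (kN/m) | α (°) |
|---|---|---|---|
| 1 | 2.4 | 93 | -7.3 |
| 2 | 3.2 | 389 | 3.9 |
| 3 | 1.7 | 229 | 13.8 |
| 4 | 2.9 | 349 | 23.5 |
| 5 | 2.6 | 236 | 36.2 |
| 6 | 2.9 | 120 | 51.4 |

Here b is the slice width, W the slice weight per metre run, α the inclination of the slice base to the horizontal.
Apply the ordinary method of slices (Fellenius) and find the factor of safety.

FS = 2.00

Ordinary method of slices: FS = Σ[c'·Δl_i + (W_i cosα_i)·tanφ'] / Σ W_i sinα_i, with Δl_i = b_i / cosα_i.
Slice 1: Δl = 2.4/cos(-7.3°) = 2.420 m; N'_1 = 93·cos(-7.3°) = 92.2; c'Δl = 18.15; W sinα = -11.8
Slice 2: Δl = 3.2/cos3.9° = 3.207 m; N'_2 = 389·cos3.9° = 388.1; c'Δl = 24.06; W sinα = 26.5
Slice 3: Δl = 1.7/cos13.8° = 1.751 m; N'_3 = 229·cos13.8° = 222.4; c'Δl = 13.13; W sinα = 54.6
Slice 4: Δl = 2.9/cos23.5° = 3.162 m; N'_4 = 349·cos23.5° = 320.1; c'Δl = 23.72; W sinα = 139.2
Slice 5: Δl = 2.6/cos36.2° = 3.222 m; N'_5 = 236·cos36.2° = 190.4; c'Δl = 24.16; W sinα = 139.4
Slice 6: Δl = 2.9/cos51.4° = 4.648 m; N'_6 = 120·cos51.4° = 74.9; c'Δl = 34.86; W sinα = 93.8
Σc'Δl = 138.1 kN/m; ΣN' = 1288.1 kN/m; ΣW sinα = 441.6 kN/m
Resisting = 138.1 + 1288.1·tan30.1° = 138.1 + 746.7 = 884.8 kN/m
FS = 884.8 / 441.6 = 2.004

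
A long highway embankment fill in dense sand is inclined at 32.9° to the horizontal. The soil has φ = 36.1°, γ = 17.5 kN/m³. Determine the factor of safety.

For a dry cohesionless infinite slope the factor of safety is FS = tanφ / tanβ.
FS = tan36.1° / tan32.9° = 0.7292 / 0.6469 = 1.127

FS = 1.13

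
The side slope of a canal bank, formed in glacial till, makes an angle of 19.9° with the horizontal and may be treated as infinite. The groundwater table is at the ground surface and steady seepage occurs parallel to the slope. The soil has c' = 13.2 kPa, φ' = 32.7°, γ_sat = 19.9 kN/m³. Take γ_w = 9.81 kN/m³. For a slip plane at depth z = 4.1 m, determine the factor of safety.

With seepage parallel to the slope and the water table at the surface, the effective normal stress on the slip plane uses the buoyant unit weight γ' = γ_sat − γ_w while the driving shear stress uses γ_sat:
FS = [c' + γ' z cos²β tanφ'] / [γ_sat z sinβ cosβ]
γ' = 19.9 − 9.81 = 10.09 kN/m³
Numerator = 13.2 + 10.09·4.1·cos²19.9°·tan32.7° = 13.2 + 10.09·4.1·0.8841·0.6420 = 36.681 kPa
Denominator = 19.9·4.1·sin19.9°·cos19.9° = 19.9·4.1·0.3404·0.9403 = 26.113 kPa
FS = 36.681 / 26.113 = 1.405

FS = 1.40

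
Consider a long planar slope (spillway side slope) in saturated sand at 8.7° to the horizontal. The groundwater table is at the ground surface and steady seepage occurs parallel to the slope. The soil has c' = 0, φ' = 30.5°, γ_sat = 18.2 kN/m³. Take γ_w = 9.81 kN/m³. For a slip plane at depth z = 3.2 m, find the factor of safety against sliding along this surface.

With seepage parallel to the slope and the water table at the surface, the effective normal stress on the slip plane uses the buoyant unit weight γ' = γ_sat − γ_w while the driving shear stress uses γ_sat:
FS = [c' + γ' z cos²β tanφ'] / [γ_sat z sinβ cosβ]
(For c' = 0 this reduces to FS = (γ'/γ_sat)·tanφ'/tanβ.)
γ' = 18.2 − 9.81 = 8.39 kN/m³
Numerator = 0.0 + 8.39·3.2·cos²8.7°·tan30.5° = 0.0 + 8.39·3.2·0.9771·0.5890 = 15.453 kPa
Denominator = 18.2·3.2·sin8.7°·cos8.7° = 18.2·3.2·0.1513·0.9885 = 8.708 kPa
FS = 15.453 / 8.708 = 1.775

FS = 1.77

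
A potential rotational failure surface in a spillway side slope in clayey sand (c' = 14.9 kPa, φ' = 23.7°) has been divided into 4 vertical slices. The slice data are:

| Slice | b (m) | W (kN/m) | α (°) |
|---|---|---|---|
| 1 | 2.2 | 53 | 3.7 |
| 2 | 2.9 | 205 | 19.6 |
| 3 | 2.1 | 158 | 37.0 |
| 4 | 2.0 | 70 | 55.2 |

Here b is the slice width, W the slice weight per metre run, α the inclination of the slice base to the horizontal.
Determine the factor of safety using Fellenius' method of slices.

FS = 1.56

Ordinary method of slices: FS = Σ[c'·Δl_i + (W_i cosα_i)·tanφ'] / Σ W_i sinα_i, with Δl_i = b_i / cosα_i.
Slice 1: Δl = 2.2/cos3.7° = 2.205 m; N'_1 = 53·cos3.7° = 52.9; c'Δl = 32.85; W sinα = 3.4
Slice 2: Δl = 2.9/cos19.6° = 3.078 m; N'_2 = 205·cos19.6° = 193.1; c'Δl = 45.87; W sinα = 68.8
Slice 3: Δl = 2.1/cos37.0° = 2.629 m; N'_3 = 158·cos37.0° = 126.2; c'Δl = 39.18; W sinα = 95.1
Slice 4: Δl = 2.0/cos55.2° = 3.504 m; N'_4 = 70·cos55.2° = 39.9; c'Δl = 52.22; W sinα = 57.5
Σc'Δl = 170.1 kN/m; ΣN' = 412.1 kN/m; ΣW sinα = 224.8 kN/m
Resisting = 170.1 + 412.1·tan23.7° = 170.1 + 180.9 = 351.0 kN/m
FS = 351.0 / 224.8 = 1.562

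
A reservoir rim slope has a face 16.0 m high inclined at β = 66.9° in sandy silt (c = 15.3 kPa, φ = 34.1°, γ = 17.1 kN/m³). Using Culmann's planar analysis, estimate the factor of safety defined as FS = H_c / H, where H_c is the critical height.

H_c = (4c/γ) · sinβ cosφ / [1 − cos(β − φ)]
    = (4·15.3/17.1) · sin66.9°·cos34.1° / [1 − cos32.8°]
    = 3.579 · 0.7617 / 0.1594 = 17.10 m
FS = H_c / H = 17.10 / 16.0 = 1.069

FS = 1.07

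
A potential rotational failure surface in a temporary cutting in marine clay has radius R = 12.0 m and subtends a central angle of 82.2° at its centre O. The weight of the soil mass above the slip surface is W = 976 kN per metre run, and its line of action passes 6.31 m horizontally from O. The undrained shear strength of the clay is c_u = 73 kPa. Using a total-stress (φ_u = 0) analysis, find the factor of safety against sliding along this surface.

Taking moments about the centre O, the resisting moment is provided by the undrained shear strength acting along the arc:
Arc length L_a = R·θ = 12.0·(82.2°·π/180) = 12.0·1.4347 = 17.22 m
M_R = c_u·L_a·R = 73·17.22·12.0 = 15081.2 kN·m/m
M_D = W·d = 976·6.31 = 6158.6 kN·m/m
FS = M_R / M_D = 15081.2 / 6158.6 = 2.449

FS = 2.45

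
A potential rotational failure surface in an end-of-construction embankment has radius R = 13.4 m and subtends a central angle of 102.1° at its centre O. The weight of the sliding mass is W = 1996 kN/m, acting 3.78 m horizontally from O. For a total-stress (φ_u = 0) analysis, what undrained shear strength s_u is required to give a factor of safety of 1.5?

s_u = 35.4 kPa

FS = s_u·L_a·R / (W·d), so s_u = FS·W·d / (L_a·R).
Arc length L_a = R·θ = 13.4·(102.1°·π/180) = 13.4·1.7820 = 23.88 m
s_u = 1.5·1996·3.78 / (23.88·13.4) = 11317.3 / 319.97 = 35.37 kPa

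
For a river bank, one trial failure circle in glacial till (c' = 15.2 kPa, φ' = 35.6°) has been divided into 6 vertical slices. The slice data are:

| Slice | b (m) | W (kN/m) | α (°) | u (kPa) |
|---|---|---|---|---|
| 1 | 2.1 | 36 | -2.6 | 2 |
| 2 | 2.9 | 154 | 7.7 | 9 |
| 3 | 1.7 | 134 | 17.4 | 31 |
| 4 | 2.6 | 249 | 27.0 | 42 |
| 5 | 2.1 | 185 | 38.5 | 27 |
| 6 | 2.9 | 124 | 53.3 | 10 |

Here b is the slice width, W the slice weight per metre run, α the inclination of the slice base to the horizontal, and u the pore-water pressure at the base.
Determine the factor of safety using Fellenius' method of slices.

FS = 1.47

Ordinary method of slices: FS = Σ[c'·Δl_i + (W_i cosα_i − u_i·Δl_i)·tanφ'] / Σ W_i sinα_i, with Δl_i = b_i / cosα_i.
Slice 1: Δl = 2.1/cos(-2.6°) = 2.102 m; N'_1 = 36·cos(-2.6°) − 2·2.102 = 31.8; c'Δl = 31.95; W sinα = -1.6
Slice 2: Δl = 2.9/cos7.7° = 2.926 m; N'_2 = 154·cos7.7° − 9·2.926 = 126.3; c'Δl = 44.48; W sinα = 20.6
Slice 3: Δl = 1.7/cos17.4° = 1.782 m; N'_3 = 134·cos17.4° − 31·1.782 = 72.6; c'Δl = 27.08; W sinα = 40.1
Slice 4: Δl = 2.6/cos27.0° = 2.918 m; N'_4 = 249·cos27.0° − 42·2.918 = 99.3; c'Δl = 44.35; W sinα = 113.0
Slice 5: Δl = 2.1/cos38.5° = 2.683 m; N'_5 = 185·cos38.5° − 27·2.683 = 72.3; c'Δl = 40.79; W sinα = 115.2
Slice 6: Δl = 2.9/cos53.3° = 4.853 m; N'_6 = 124·cos53.3° − 10·4.853 = 25.6; c'Δl = 73.76; W sinα = 99.4
Σc'Δl = 262.4 kN/m; ΣN' = 427.9 kN/m; ΣW sinα = 386.7 kN/m
Resisting = 262.4 + 427.9·tan35.6° = 262.4 + 306.3 = 568.8 kN/m
FS = 568.8 / 386.7 = 1.471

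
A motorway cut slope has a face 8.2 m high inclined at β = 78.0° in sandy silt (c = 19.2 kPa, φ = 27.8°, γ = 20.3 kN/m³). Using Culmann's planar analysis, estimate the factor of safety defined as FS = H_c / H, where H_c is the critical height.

FS = 1.11

H_c = (4c/γ) · sinβ cosφ / [1 − cos(β − φ)]
    = (4·19.2/20.3) · sin78.0°·cos27.8° / [1 − cos50.2°]
    = 3.783 · 0.8653 / 0.3599 = 9.10 m
FS = H_c / H = 9.10 / 8.2 = 1.109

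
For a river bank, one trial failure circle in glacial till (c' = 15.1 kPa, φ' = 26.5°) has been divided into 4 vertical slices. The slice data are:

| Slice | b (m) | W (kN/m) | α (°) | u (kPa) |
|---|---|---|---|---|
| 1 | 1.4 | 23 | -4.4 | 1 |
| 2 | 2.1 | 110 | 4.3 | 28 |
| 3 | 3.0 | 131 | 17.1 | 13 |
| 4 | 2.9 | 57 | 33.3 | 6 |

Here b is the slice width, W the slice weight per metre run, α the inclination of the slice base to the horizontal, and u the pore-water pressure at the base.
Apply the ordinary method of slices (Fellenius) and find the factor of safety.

Ordinary method of slices: FS = Σ[c'·Δl_i + (W_i cosα_i − u_i·Δl_i)·tanφ'] / Σ W_i sinα_i, with Δl_i = b_i / cosα_i.
Slice 1: Δl = 1.4/cos(-4.4°) = 1.404 m; N'_1 = 23·cos(-4.4°) − 1·1.404 = 21.5; c'Δl = 21.20; W sinα = -1.8
Slice 2: Δl = 2.1/cos4.3° = 2.106 m; N'_2 = 110·cos4.3° − 28·2.106 = 50.7; c'Δl = 31.80; W sinα = 8.2
Slice 3: Δl = 3.0/cos17.1° = 3.139 m; N'_3 = 131·cos17.1° − 13·3.139 = 84.4; c'Δl = 47.40; W sinα = 38.5
Slice 4: Δl = 2.9/cos33.3° = 3.470 m; N'_4 = 57·cos33.3° − 6·3.470 = 26.8; c'Δl = 52.39; W sinα = 31.3
Σc'Δl = 152.8 kN/m; ΣN' = 183.5 kN/m; ΣW sinα = 76.3 kN/m
Resisting = 152.8 + 183.5·tan26.5° = 152.8 + 91.5 = 244.3 kN/m
FS = 244.3 / 76.3 = 3.202

FS = 3.20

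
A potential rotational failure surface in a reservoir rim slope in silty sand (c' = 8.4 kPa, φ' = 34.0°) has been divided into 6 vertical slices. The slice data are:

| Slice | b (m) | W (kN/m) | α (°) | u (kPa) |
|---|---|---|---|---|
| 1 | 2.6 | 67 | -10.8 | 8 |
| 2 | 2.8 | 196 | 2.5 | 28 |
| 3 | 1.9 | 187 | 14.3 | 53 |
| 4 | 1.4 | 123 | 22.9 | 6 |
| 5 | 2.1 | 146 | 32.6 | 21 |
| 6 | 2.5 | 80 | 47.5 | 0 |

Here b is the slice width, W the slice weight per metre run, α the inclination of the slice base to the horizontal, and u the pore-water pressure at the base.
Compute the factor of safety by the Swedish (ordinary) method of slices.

Ordinary method of slices: FS = Σ[c'·Δl_i + (W_i cosα_i − u_i·Δl_i)·tanφ'] / Σ W_i sinα_i, with Δl_i = b_i / cosα_i.
Slice 1: Δl = 2.6/cos(-10.8°) = 2.647 m; N'_1 = 67·cos(-10.8°) − 8·2.647 = 44.6; c'Δl = 22.23; W sinα = -12.6
Slice 2: Δl = 2.8/cos2.5° = 2.803 m; N'_2 = 196·cos2.5° − 28·2.803 = 117.3; c'Δl = 23.54; W sinα = 8.5
Slice 3: Δl = 1.9/cos14.3° = 1.961 m; N'_3 = 187·cos14.3° − 53·1.961 = 77.3; c'Δl = 16.47; W sinα = 46.2
Slice 4: Δl = 1.4/cos22.9° = 1.520 m; N'_4 = 123·cos22.9° − 6·1.520 = 104.2; c'Δl = 12.77; W sinα = 47.9
Slice 5: Δl = 2.1/cos32.6° = 2.493 m; N'_5 = 146·cos32.6° − 21·2.493 = 70.7; c'Δl = 20.94; W sinα = 78.7
Slice 6: Δl = 2.5/cos47.5° = 3.700 m; N'_6 = 80·cos47.5° − 0·3.700 = 54.0; c'Δl = 31.08; W sinα = 59.0
Σc'Δl = 127.0 kN/m; ΣN' = 468.1 kN/m; ΣW sinα = 227.7 kN/m
Resisting = 127.0 + 468.1·tan34.0° = 127.0 + 315.8 = 442.8 kN/m
FS = 442.8 / 227.7 = 1.945

FS = 1.94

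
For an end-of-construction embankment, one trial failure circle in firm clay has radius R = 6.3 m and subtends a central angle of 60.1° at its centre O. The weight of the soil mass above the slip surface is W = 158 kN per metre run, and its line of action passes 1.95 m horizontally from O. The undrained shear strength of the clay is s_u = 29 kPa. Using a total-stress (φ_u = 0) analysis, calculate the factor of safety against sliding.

FS = 3.92

Taking moments about the centre O, the resisting moment is provided by the undrained shear strength acting along the arc:
Arc length L_a = R·θ = 6.3·(60.1°·π/180) = 6.3·1.0489 = 6.61 m
M_R = s_u·L_a·R = 29·6.61·6.3 = 1207.3 kN·m/m
M_D = W·d = 158·1.95 = 308.1 kN·m/m
FS = M_R / M_D = 1207.3 / 308.1 = 3.919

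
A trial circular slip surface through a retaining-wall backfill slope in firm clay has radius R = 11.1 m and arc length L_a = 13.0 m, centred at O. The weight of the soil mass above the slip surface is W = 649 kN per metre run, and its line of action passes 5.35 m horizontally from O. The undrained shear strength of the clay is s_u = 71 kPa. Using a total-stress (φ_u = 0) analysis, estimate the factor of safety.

FS = 2.95

Taking moments about the centre O, the resisting moment is provided by the undrained shear strength acting along the arc:
M_R = s_u·L_a·R = 71·13.00·11.1 = 10245.3 kN·m/m
M_D = W·d = 649·5.35 = 3472.1 kN·m/m
FS = M_R / M_D = 10245.3 / 3472.1 = 2.951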